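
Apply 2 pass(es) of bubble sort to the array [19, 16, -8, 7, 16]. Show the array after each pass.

After pass 1: [16, -8, 7, 16, 19] (4 swaps)
After pass 2: [-8, 7, 16, 16, 19] (2 swaps)
Total swaps: 6


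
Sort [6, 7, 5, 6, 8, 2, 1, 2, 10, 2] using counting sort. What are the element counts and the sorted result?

Count array: [0, 1, 3, 0, 0, 1, 2, 1, 1, 0, 1]
(count[i] = number of elements equal to i)
Cumulative count: [0, 1, 4, 4, 4, 5, 7, 8, 9, 9, 10]
Sorted: [1, 2, 2, 2, 5, 6, 6, 7, 8, 10]


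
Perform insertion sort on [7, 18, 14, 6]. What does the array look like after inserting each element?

First element 7 is already 'sorted'
Insert 18: shifted 0 elements -> [7, 18, 14, 6]
Insert 14: shifted 1 elements -> [7, 14, 18, 6]
Insert 6: shifted 3 elements -> [6, 7, 14, 18]


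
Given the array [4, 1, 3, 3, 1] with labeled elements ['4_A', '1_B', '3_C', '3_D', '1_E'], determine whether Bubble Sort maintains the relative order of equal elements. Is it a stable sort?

Trace Bubble Sort on the labeled array (the key is the number; the letter only tracks identity):
  After pass 1: [1_B, 3_C, 3_D, 1_E, 4_A]
  After pass 2: [1_B, 3_C, 1_E, 3_D, 4_A]
  After pass 3: [1_B, 1_E, 3_C, 3_D, 4_A]
  After pass 4: [1_B, 1_E, 3_C, 3_D, 4_A] (no swaps, done)
Final order: [1_B, 1_E, 3_C, 3_D, 4_A]
Equal keys:
  value 1: originally 1_B, 1_E; after sorting 1_B, 1_E -> order preserved
  value 3: originally 3_C, 3_D; after sorting 3_C, 3_D -> order preserved
All equal keys kept their original relative order. Bubble Sort is stable: it only swaps adjacent elements when the left one is strictly greater, so equal keys never move past each other.
Answer: Stable


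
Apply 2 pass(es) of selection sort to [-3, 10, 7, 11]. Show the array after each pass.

Pass 1: Select minimum -3 at index 0, swap -> [-3, 10, 7, 11]
Pass 2: Select minimum 7 at index 2, swap -> [-3, 7, 10, 11]


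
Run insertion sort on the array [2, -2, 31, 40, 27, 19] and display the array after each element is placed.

First element 2 is already 'sorted'
Insert -2: shifted 1 elements -> [-2, 2, 31, 40, 27, 19]
Insert 31: shifted 0 elements -> [-2, 2, 31, 40, 27, 19]
Insert 40: shifted 0 elements -> [-2, 2, 31, 40, 27, 19]
Insert 27: shifted 2 elements -> [-2, 2, 27, 31, 40, 19]
Insert 19: shifted 3 elements -> [-2, 2, 19, 27, 31, 40]


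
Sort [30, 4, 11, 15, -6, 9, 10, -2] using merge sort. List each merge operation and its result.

Divide and conquer:
  Merge [30] + [4] -> [4, 30]
  Merge [11] + [15] -> [11, 15]
  Merge [4, 30] + [11, 15] -> [4, 11, 15, 30]
  Merge [-6] + [9] -> [-6, 9]
  Merge [10] + [-2] -> [-2, 10]
  Merge [-6, 9] + [-2, 10] -> [-6, -2, 9, 10]
  Merge [4, 11, 15, 30] + [-6, -2, 9, 10] -> [-6, -2, 4, 9, 10, 11, 15, 30]


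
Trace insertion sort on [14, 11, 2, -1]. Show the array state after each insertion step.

First element 14 is already 'sorted'
Insert 11: shifted 1 elements -> [11, 14, 2, -1]
Insert 2: shifted 2 elements -> [2, 11, 14, -1]
Insert -1: shifted 3 elements -> [-1, 2, 11, 14]


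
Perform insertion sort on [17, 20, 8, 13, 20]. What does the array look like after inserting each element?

First element 17 is already 'sorted'
Insert 20: shifted 0 elements -> [17, 20, 8, 13, 20]
Insert 8: shifted 2 elements -> [8, 17, 20, 13, 20]
Insert 13: shifted 2 elements -> [8, 13, 17, 20, 20]
Insert 20: shifted 0 elements -> [8, 13, 17, 20, 20]


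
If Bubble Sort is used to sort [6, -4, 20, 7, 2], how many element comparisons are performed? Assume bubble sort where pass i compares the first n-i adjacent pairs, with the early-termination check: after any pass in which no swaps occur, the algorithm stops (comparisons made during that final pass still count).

Pass 1: compare adjacent pairs (0,1)..(3,4) = 4 comparison(s), 3 swap(s) -> [-4, 6, 7, 2, 20]
Pass 2: compare adjacent pairs (0,1)..(2,3) = 3 comparison(s), 1 swap(s) -> [-4, 6, 2, 7, 20]
Pass 3: compare adjacent pairs (0,1)..(1,2) = 2 comparison(s), 1 swap(s) -> [-4, 2, 6, 7, 20]
Pass 4: compare adjacent pairs (0,1)..(0,1) = 1 comparison(s), 0 swap(s) -> [-4, 2, 6, 7, 20]
No swaps in this pass, so bubble sort stops here.
Total comparisons: 4 + 3 + 2 + 1 = 10


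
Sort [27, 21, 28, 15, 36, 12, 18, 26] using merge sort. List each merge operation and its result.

Divide and conquer:
  Merge [27] + [21] -> [21, 27]
  Merge [28] + [15] -> [15, 28]
  Merge [21, 27] + [15, 28] -> [15, 21, 27, 28]
  Merge [36] + [12] -> [12, 36]
  Merge [18] + [26] -> [18, 26]
  Merge [12, 36] + [18, 26] -> [12, 18, 26, 36]
  Merge [15, 21, 27, 28] + [12, 18, 26, 36] -> [12, 15, 18, 21, 26, 27, 28, 36]


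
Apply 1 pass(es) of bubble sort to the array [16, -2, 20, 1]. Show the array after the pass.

After pass 1: [-2, 16, 1, 20] (2 swaps)
Total swaps: 2


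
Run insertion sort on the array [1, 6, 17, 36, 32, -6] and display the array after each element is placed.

First element 1 is already 'sorted'
Insert 6: shifted 0 elements -> [1, 6, 17, 36, 32, -6]
Insert 17: shifted 0 elements -> [1, 6, 17, 36, 32, -6]
Insert 36: shifted 0 elements -> [1, 6, 17, 36, 32, -6]
Insert 32: shifted 1 elements -> [1, 6, 17, 32, 36, -6]
Insert -6: shifted 5 elements -> [-6, 1, 6, 17, 32, 36]


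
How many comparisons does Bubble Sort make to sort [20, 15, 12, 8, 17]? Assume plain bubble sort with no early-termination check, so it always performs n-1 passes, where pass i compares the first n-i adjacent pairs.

Pass 1: compare adjacent pairs (0,1)..(3,4) = 4 comparison(s), 4 swap(s) -> [15, 12, 8, 17, 20]
Pass 2: compare adjacent pairs (0,1)..(2,3) = 3 comparison(s), 2 swap(s) -> [12, 8, 15, 17, 20]
Pass 3: compare adjacent pairs (0,1)..(1,2) = 2 comparison(s), 1 swap(s) -> [8, 12, 15, 17, 20]
Pass 4: compare adjacent pairs (0,1)..(0,1) = 1 comparison(s), 0 swap(s) -> [8, 12, 15, 17, 20]
Total comparisons: 4 + 3 + 2 + 1 = 10


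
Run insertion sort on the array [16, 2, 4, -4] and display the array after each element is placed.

First element 16 is already 'sorted'
Insert 2: shifted 1 elements -> [2, 16, 4, -4]
Insert 4: shifted 1 elements -> [2, 4, 16, -4]
Insert -4: shifted 3 elements -> [-4, 2, 4, 16]


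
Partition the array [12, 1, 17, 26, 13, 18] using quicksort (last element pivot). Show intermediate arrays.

Partition 1: pivot=18 at index 4 -> [12, 1, 17, 13, 18, 26]
Partition 2: pivot=13 at index 2 -> [12, 1, 13, 17, 18, 26]
Partition 3: pivot=1 at index 0 -> [1, 12, 13, 17, 18, 26]


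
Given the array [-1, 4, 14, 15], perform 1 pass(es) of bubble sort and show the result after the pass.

After pass 1: [-1, 4, 14, 15] (0 swaps)
Total swaps: 0


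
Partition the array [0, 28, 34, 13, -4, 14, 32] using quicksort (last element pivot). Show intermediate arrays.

Partition 1: pivot=32 at index 5 -> [0, 28, 13, -4, 14, 32, 34]
Partition 2: pivot=14 at index 3 -> [0, 13, -4, 14, 28, 32, 34]
Partition 3: pivot=-4 at index 0 -> [-4, 13, 0, 14, 28, 32, 34]
Partition 4: pivot=0 at index 1 -> [-4, 0, 13, 14, 28, 32, 34]


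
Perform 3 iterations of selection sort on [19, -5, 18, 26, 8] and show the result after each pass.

Pass 1: Select minimum -5 at index 1, swap -> [-5, 19, 18, 26, 8]
Pass 2: Select minimum 8 at index 4, swap -> [-5, 8, 18, 26, 19]
Pass 3: Select minimum 18 at index 2, swap -> [-5, 8, 18, 26, 19]


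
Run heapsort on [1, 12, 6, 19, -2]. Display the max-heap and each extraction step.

Build heap: [19, 12, 6, 1, -2]
Extract 19: [12, 1, 6, -2, 19]
Extract 12: [6, 1, -2, 12, 19]
Extract 6: [1, -2, 6, 12, 19]
Extract 1: [-2, 1, 6, 12, 19]


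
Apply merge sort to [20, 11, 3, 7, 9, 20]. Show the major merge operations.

Divide and conquer:
  Merge [11] + [3] -> [3, 11]
  Merge [20] + [3, 11] -> [3, 11, 20]
  Merge [9] + [20] -> [9, 20]
  Merge [7] + [9, 20] -> [7, 9, 20]
  Merge [3, 11, 20] + [7, 9, 20] -> [3, 7, 9, 11, 20, 20]


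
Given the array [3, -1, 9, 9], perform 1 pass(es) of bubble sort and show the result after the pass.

After pass 1: [-1, 3, 9, 9] (1 swaps)
Total swaps: 1


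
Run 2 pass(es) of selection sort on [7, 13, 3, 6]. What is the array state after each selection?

Pass 1: Select minimum 3 at index 2, swap -> [3, 13, 7, 6]
Pass 2: Select minimum 6 at index 3, swap -> [3, 6, 7, 13]


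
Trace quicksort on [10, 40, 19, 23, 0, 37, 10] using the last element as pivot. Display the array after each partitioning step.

Partition 1: pivot=10 at index 2 -> [10, 0, 10, 23, 40, 37, 19]
Partition 2: pivot=0 at index 0 -> [0, 10, 10, 23, 40, 37, 19]
Partition 3: pivot=19 at index 3 -> [0, 10, 10, 19, 40, 37, 23]
Partition 4: pivot=23 at index 4 -> [0, 10, 10, 19, 23, 37, 40]
Partition 5: pivot=40 at index 6 -> [0, 10, 10, 19, 23, 37, 40]


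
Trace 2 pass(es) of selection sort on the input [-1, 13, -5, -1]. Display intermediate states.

Pass 1: Select minimum -5 at index 2, swap -> [-5, 13, -1, -1]
Pass 2: Select minimum -1 at index 2, swap -> [-5, -1, 13, -1]


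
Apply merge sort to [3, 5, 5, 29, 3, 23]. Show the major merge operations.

Divide and conquer:
  Merge [5] + [5] -> [5, 5]
  Merge [3] + [5, 5] -> [3, 5, 5]
  Merge [3] + [23] -> [3, 23]
  Merge [29] + [3, 23] -> [3, 23, 29]
  Merge [3, 5, 5] + [3, 23, 29] -> [3, 3, 5, 5, 23, 29]


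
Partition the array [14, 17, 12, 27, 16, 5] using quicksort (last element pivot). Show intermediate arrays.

Partition 1: pivot=5 at index 0 -> [5, 17, 12, 27, 16, 14]
Partition 2: pivot=14 at index 2 -> [5, 12, 14, 27, 16, 17]
Partition 3: pivot=17 at index 4 -> [5, 12, 14, 16, 17, 27]


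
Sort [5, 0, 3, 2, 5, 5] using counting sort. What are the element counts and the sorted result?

Count array: [1, 0, 1, 1, 0, 3]
(count[i] = number of elements equal to i)
Cumulative count: [1, 1, 2, 3, 3, 6]
Sorted: [0, 2, 3, 5, 5, 5]


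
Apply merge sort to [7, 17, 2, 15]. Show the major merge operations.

Divide and conquer:
  Merge [7] + [17] -> [7, 17]
  Merge [2] + [15] -> [2, 15]
  Merge [7, 17] + [2, 15] -> [2, 7, 15, 17]


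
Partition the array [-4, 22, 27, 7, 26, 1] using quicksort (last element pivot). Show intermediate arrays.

Partition 1: pivot=1 at index 1 -> [-4, 1, 27, 7, 26, 22]
Partition 2: pivot=22 at index 3 -> [-4, 1, 7, 22, 26, 27]
Partition 3: pivot=27 at index 5 -> [-4, 1, 7, 22, 26, 27]


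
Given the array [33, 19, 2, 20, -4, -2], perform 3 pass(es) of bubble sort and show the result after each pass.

After pass 1: [19, 2, 20, -4, -2, 33] (5 swaps)
After pass 2: [2, 19, -4, -2, 20, 33] (3 swaps)
After pass 3: [2, -4, -2, 19, 20, 33] (2 swaps)
Total swaps: 10


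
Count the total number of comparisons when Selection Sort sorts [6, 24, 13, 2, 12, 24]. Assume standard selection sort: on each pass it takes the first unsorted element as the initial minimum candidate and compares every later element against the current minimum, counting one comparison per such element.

Pass 1: scan indices 1..5 for the minimum = 5 comparison(s); min is 2, place at index 0 -> [2, 24, 13, 6, 12, 24]
Pass 2: scan indices 2..5 for the minimum = 4 comparison(s); min is 6, place at index 1 -> [2, 6, 13, 24, 12, 24]
Pass 3: scan indices 3..5 for the minimum = 3 comparison(s); min is 12, place at index 2 -> [2, 6, 12, 24, 13, 24]
Pass 4: scan indices 4..5 for the minimum = 2 comparison(s); min is 13, place at index 3 -> [2, 6, 12, 13, 24, 24]
Pass 5: scan indices 5..5 for the minimum = 1 comparison(s); min is 24, place at index 4 -> [2, 6, 12, 13, 24, 24]
Selection sort always scans the whole unsorted suffix, so the count is (n-1) + (n-2) + ... + 1 = n(n-1)/2 = 6*5/2 = 15 regardless of the input order.
Total comparisons: 5 + 4 + 3 + 2 + 1 = 15


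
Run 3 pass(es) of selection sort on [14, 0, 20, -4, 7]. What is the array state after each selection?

Pass 1: Select minimum -4 at index 3, swap -> [-4, 0, 20, 14, 7]
Pass 2: Select minimum 0 at index 1, swap -> [-4, 0, 20, 14, 7]
Pass 3: Select minimum 7 at index 4, swap -> [-4, 0, 7, 14, 20]


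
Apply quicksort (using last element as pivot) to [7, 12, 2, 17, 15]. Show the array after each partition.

Partition 1: pivot=15 at index 3 -> [7, 12, 2, 15, 17]
Partition 2: pivot=2 at index 0 -> [2, 12, 7, 15, 17]
Partition 3: pivot=7 at index 1 -> [2, 7, 12, 15, 17]


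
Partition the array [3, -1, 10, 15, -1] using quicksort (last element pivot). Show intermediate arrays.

Partition 1: pivot=-1 at index 1 -> [-1, -1, 10, 15, 3]
Partition 2: pivot=3 at index 2 -> [-1, -1, 3, 15, 10]
Partition 3: pivot=10 at index 3 -> [-1, -1, 3, 10, 15]


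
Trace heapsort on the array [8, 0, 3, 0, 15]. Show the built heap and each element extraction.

Build heap: [15, 8, 3, 0, 0]
Extract 15: [8, 0, 3, 0, 15]
Extract 8: [3, 0, 0, 8, 15]
Extract 3: [0, 0, 3, 8, 15]
Extract 0: [0, 0, 3, 8, 15]


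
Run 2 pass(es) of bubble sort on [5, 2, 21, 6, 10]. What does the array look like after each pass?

After pass 1: [2, 5, 6, 10, 21] (3 swaps)
After pass 2: [2, 5, 6, 10, 21] (0 swaps)
Total swaps: 3


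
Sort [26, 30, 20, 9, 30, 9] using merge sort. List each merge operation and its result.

Divide and conquer:
  Merge [30] + [20] -> [20, 30]
  Merge [26] + [20, 30] -> [20, 26, 30]
  Merge [30] + [9] -> [9, 30]
  Merge [9] + [9, 30] -> [9, 9, 30]
  Merge [20, 26, 30] + [9, 9, 30] -> [9, 9, 20, 26, 30, 30]


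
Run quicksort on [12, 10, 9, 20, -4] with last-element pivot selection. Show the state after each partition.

Partition 1: pivot=-4 at index 0 -> [-4, 10, 9, 20, 12]
Partition 2: pivot=12 at index 3 -> [-4, 10, 9, 12, 20]
Partition 3: pivot=9 at index 1 -> [-4, 9, 10, 12, 20]


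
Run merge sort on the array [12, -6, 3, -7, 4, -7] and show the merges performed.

Divide and conquer:
  Merge [-6] + [3] -> [-6, 3]
  Merge [12] + [-6, 3] -> [-6, 3, 12]
  Merge [4] + [-7] -> [-7, 4]
  Merge [-7] + [-7, 4] -> [-7, -7, 4]
  Merge [-6, 3, 12] + [-7, -7, 4] -> [-7, -7, -6, 3, 4, 12]


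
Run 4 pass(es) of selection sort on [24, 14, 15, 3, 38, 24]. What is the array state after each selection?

Pass 1: Select minimum 3 at index 3, swap -> [3, 14, 15, 24, 38, 24]
Pass 2: Select minimum 14 at index 1, swap -> [3, 14, 15, 24, 38, 24]
Pass 3: Select minimum 15 at index 2, swap -> [3, 14, 15, 24, 38, 24]
Pass 4: Select minimum 24 at index 3, swap -> [3, 14, 15, 24, 38, 24]


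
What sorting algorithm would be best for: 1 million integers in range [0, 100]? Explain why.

Best choice: Counting sort
Reason: O(n + k) where k=100 is small; linear time beats O(n log n)


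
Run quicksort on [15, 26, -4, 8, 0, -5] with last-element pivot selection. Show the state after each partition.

Partition 1: pivot=-5 at index 0 -> [-5, 26, -4, 8, 0, 15]
Partition 2: pivot=15 at index 4 -> [-5, -4, 8, 0, 15, 26]
Partition 3: pivot=0 at index 2 -> [-5, -4, 0, 8, 15, 26]


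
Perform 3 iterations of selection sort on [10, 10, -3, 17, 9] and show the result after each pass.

Pass 1: Select minimum -3 at index 2, swap -> [-3, 10, 10, 17, 9]
Pass 2: Select minimum 9 at index 4, swap -> [-3, 9, 10, 17, 10]
Pass 3: Select minimum 10 at index 2, swap -> [-3, 9, 10, 17, 10]


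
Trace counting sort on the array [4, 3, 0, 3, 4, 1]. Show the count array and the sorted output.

Count array: [1, 1, 0, 2, 2]
(count[i] = number of elements equal to i)
Cumulative count: [1, 2, 2, 4, 6]
Sorted: [0, 1, 3, 3, 4, 4]


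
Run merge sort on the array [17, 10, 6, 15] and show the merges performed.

Divide and conquer:
  Merge [17] + [10] -> [10, 17]
  Merge [6] + [15] -> [6, 15]
  Merge [10, 17] + [6, 15] -> [6, 10, 15, 17]


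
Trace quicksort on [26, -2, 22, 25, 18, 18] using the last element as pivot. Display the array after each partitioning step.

Partition 1: pivot=18 at index 2 -> [-2, 18, 18, 25, 26, 22]
Partition 2: pivot=18 at index 1 -> [-2, 18, 18, 25, 26, 22]
Partition 3: pivot=22 at index 3 -> [-2, 18, 18, 22, 26, 25]
Partition 4: pivot=25 at index 4 -> [-2, 18, 18, 22, 25, 26]


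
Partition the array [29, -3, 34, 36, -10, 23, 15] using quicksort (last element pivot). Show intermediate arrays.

Partition 1: pivot=15 at index 2 -> [-3, -10, 15, 36, 29, 23, 34]
Partition 2: pivot=-10 at index 0 -> [-10, -3, 15, 36, 29, 23, 34]
Partition 3: pivot=34 at index 5 -> [-10, -3, 15, 29, 23, 34, 36]
Partition 4: pivot=23 at index 3 -> [-10, -3, 15, 23, 29, 34, 36]


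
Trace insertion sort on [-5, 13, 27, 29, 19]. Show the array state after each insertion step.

First element -5 is already 'sorted'
Insert 13: shifted 0 elements -> [-5, 13, 27, 29, 19]
Insert 27: shifted 0 elements -> [-5, 13, 27, 29, 19]
Insert 29: shifted 0 elements -> [-5, 13, 27, 29, 19]
Insert 19: shifted 2 elements -> [-5, 13, 19, 27, 29]


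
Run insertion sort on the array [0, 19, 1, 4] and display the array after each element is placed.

First element 0 is already 'sorted'
Insert 19: shifted 0 elements -> [0, 19, 1, 4]
Insert 1: shifted 1 elements -> [0, 1, 19, 4]
Insert 4: shifted 1 elements -> [0, 1, 4, 19]


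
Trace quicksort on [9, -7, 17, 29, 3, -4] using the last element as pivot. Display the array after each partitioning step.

Partition 1: pivot=-4 at index 1 -> [-7, -4, 17, 29, 3, 9]
Partition 2: pivot=9 at index 3 -> [-7, -4, 3, 9, 17, 29]
Partition 3: pivot=29 at index 5 -> [-7, -4, 3, 9, 17, 29]


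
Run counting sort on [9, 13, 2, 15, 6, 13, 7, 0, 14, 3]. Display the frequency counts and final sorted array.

Count array: [1, 0, 1, 1, 0, 0, 1, 1, 0, 1, 0, 0, 0, 2, 1, 1]
(count[i] = number of elements equal to i)
Cumulative count: [1, 1, 2, 3, 3, 3, 4, 5, 5, 6, 6, 6, 6, 8, 9, 10]
Sorted: [0, 2, 3, 6, 7, 9, 13, 13, 14, 15]


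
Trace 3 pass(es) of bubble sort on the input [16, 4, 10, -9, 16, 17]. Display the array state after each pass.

After pass 1: [4, 10, -9, 16, 16, 17] (3 swaps)
After pass 2: [4, -9, 10, 16, 16, 17] (1 swaps)
After pass 3: [-9, 4, 10, 16, 16, 17] (1 swaps)
Total swaps: 5


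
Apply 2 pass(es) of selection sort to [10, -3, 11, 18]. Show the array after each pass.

Pass 1: Select minimum -3 at index 1, swap -> [-3, 10, 11, 18]
Pass 2: Select minimum 10 at index 1, swap -> [-3, 10, 11, 18]


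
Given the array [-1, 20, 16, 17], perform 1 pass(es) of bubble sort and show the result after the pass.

After pass 1: [-1, 16, 17, 20] (2 swaps)
Total swaps: 2


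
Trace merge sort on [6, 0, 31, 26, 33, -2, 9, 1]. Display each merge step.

Divide and conquer:
  Merge [6] + [0] -> [0, 6]
  Merge [31] + [26] -> [26, 31]
  Merge [0, 6] + [26, 31] -> [0, 6, 26, 31]
  Merge [33] + [-2] -> [-2, 33]
  Merge [9] + [1] -> [1, 9]
  Merge [-2, 33] + [1, 9] -> [-2, 1, 9, 33]
  Merge [0, 6, 26, 31] + [-2, 1, 9, 33] -> [-2, 0, 1, 6, 9, 26, 31, 33]


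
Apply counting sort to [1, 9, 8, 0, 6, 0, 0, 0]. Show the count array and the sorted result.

Count array: [4, 1, 0, 0, 0, 0, 1, 0, 1, 1]
(count[i] = number of elements equal to i)
Cumulative count: [4, 5, 5, 5, 5, 5, 6, 6, 7, 8]
Sorted: [0, 0, 0, 0, 1, 6, 8, 9]


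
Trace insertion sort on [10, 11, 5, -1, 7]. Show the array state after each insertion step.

First element 10 is already 'sorted'
Insert 11: shifted 0 elements -> [10, 11, 5, -1, 7]
Insert 5: shifted 2 elements -> [5, 10, 11, -1, 7]
Insert -1: shifted 3 elements -> [-1, 5, 10, 11, 7]
Insert 7: shifted 2 elements -> [-1, 5, 7, 10, 11]


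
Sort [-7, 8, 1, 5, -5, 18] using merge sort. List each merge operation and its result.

Divide and conquer:
  Merge [8] + [1] -> [1, 8]
  Merge [-7] + [1, 8] -> [-7, 1, 8]
  Merge [-5] + [18] -> [-5, 18]
  Merge [5] + [-5, 18] -> [-5, 5, 18]
  Merge [-7, 1, 8] + [-5, 5, 18] -> [-7, -5, 1, 5, 8, 18]


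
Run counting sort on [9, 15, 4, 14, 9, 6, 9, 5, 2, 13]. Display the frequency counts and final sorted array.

Count array: [0, 0, 1, 0, 1, 1, 1, 0, 0, 3, 0, 0, 0, 1, 1, 1]
(count[i] = number of elements equal to i)
Cumulative count: [0, 0, 1, 1, 2, 3, 4, 4, 4, 7, 7, 7, 7, 8, 9, 10]
Sorted: [2, 4, 5, 6, 9, 9, 9, 13, 14, 15]


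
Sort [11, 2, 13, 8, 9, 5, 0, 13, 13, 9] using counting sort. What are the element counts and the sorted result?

Count array: [1, 0, 1, 0, 0, 1, 0, 0, 1, 2, 0, 1, 0, 3]
(count[i] = number of elements equal to i)
Cumulative count: [1, 1, 2, 2, 2, 3, 3, 3, 4, 6, 6, 7, 7, 10]
Sorted: [0, 2, 5, 8, 9, 9, 11, 13, 13, 13]


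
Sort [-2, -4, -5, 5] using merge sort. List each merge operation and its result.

Divide and conquer:
  Merge [-2] + [-4] -> [-4, -2]
  Merge [-5] + [5] -> [-5, 5]
  Merge [-4, -2] + [-5, 5] -> [-5, -4, -2, 5]


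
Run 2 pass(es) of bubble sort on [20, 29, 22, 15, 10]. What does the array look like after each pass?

After pass 1: [20, 22, 15, 10, 29] (3 swaps)
After pass 2: [20, 15, 10, 22, 29] (2 swaps)
Total swaps: 5


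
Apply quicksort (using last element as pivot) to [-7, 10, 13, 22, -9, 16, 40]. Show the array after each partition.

Partition 1: pivot=40 at index 6 -> [-7, 10, 13, 22, -9, 16, 40]
Partition 2: pivot=16 at index 4 -> [-7, 10, 13, -9, 16, 22, 40]
Partition 3: pivot=-9 at index 0 -> [-9, 10, 13, -7, 16, 22, 40]
Partition 4: pivot=-7 at index 1 -> [-9, -7, 13, 10, 16, 22, 40]
Partition 5: pivot=10 at index 2 -> [-9, -7, 10, 13, 16, 22, 40]


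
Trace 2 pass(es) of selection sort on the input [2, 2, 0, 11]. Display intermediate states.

Pass 1: Select minimum 0 at index 2, swap -> [0, 2, 2, 11]
Pass 2: Select minimum 2 at index 1, swap -> [0, 2, 2, 11]


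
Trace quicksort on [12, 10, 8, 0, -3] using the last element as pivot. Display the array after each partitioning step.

Partition 1: pivot=-3 at index 0 -> [-3, 10, 8, 0, 12]
Partition 2: pivot=12 at index 4 -> [-3, 10, 8, 0, 12]
Partition 3: pivot=0 at index 1 -> [-3, 0, 8, 10, 12]
Partition 4: pivot=10 at index 3 -> [-3, 0, 8, 10, 12]


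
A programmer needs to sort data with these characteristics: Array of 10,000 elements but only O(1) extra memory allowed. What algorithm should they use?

Best choice: Heapsort
Reason: Heapsort rearranges the array in place using O(1) auxiliary space and still guarantees O(n log n) time; quicksort partitions in place but needs Theta(log n) stack space for recursion (O(n) in the worst case), and mergesort requires O(n) auxiliary space


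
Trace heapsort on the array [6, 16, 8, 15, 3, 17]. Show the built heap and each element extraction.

Build heap: [17, 16, 8, 15, 3, 6]
Extract 17: [16, 15, 8, 6, 3, 17]
Extract 16: [15, 6, 8, 3, 16, 17]
Extract 15: [8, 6, 3, 15, 16, 17]
Extract 8: [6, 3, 8, 15, 16, 17]
Extract 6: [3, 6, 8, 15, 16, 17]


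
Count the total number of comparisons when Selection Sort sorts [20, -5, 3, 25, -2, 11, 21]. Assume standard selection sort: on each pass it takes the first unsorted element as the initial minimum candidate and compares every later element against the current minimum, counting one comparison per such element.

Pass 1: scan indices 1..6 for the minimum = 6 comparison(s); min is -5, place at index 0 -> [-5, 20, 3, 25, -2, 11, 21]
Pass 2: scan indices 2..6 for the minimum = 5 comparison(s); min is -2, place at index 1 -> [-5, -2, 3, 25, 20, 11, 21]
Pass 3: scan indices 3..6 for the minimum = 4 comparison(s); min is 3, place at index 2 -> [-5, -2, 3, 25, 20, 11, 21]
Pass 4: scan indices 4..6 for the minimum = 3 comparison(s); min is 11, place at index 3 -> [-5, -2, 3, 11, 20, 25, 21]
Pass 5: scan indices 5..6 for the minimum = 2 comparison(s); min is 20, place at index 4 -> [-5, -2, 3, 11, 20, 25, 21]
Pass 6: scan indices 6..6 for the minimum = 1 comparison(s); min is 21, place at index 5 -> [-5, -2, 3, 11, 20, 21, 25]
Selection sort always scans the whole unsorted suffix, so the count is (n-1) + (n-2) + ... + 1 = n(n-1)/2 = 7*6/2 = 21 regardless of the input order.
Total comparisons: 6 + 5 + 4 + 3 + 2 + 1 = 21


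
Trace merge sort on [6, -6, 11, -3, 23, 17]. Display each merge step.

Divide and conquer:
  Merge [-6] + [11] -> [-6, 11]
  Merge [6] + [-6, 11] -> [-6, 6, 11]
  Merge [23] + [17] -> [17, 23]
  Merge [-3] + [17, 23] -> [-3, 17, 23]
  Merge [-6, 6, 11] + [-3, 17, 23] -> [-6, -3, 6, 11, 17, 23]


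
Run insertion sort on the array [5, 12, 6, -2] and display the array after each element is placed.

First element 5 is already 'sorted'
Insert 12: shifted 0 elements -> [5, 12, 6, -2]
Insert 6: shifted 1 elements -> [5, 6, 12, -2]
Insert -2: shifted 3 elements -> [-2, 5, 6, 12]


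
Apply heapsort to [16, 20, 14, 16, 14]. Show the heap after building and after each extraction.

Build heap: [20, 16, 14, 16, 14]
Extract 20: [16, 16, 14, 14, 20]
Extract 16: [16, 14, 14, 16, 20]
Extract 16: [14, 14, 16, 16, 20]
Extract 14: [14, 14, 16, 16, 20]


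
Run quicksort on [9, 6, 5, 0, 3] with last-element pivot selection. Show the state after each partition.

Partition 1: pivot=3 at index 1 -> [0, 3, 5, 9, 6]
Partition 2: pivot=6 at index 3 -> [0, 3, 5, 6, 9]


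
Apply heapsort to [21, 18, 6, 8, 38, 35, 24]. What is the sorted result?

Build heap: [38, 21, 35, 8, 18, 6, 24]
Extract 38: [35, 21, 24, 8, 18, 6, 38]
Extract 35: [24, 21, 6, 8, 18, 35, 38]
Extract 24: [21, 18, 6, 8, 24, 35, 38]
Extract 21: [18, 8, 6, 21, 24, 35, 38]
Extract 18: [8, 6, 18, 21, 24, 35, 38]
Extract 8: [6, 8, 18, 21, 24, 35, 38]


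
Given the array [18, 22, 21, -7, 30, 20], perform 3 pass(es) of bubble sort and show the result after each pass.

After pass 1: [18, 21, -7, 22, 20, 30] (3 swaps)
After pass 2: [18, -7, 21, 20, 22, 30] (2 swaps)
After pass 3: [-7, 18, 20, 21, 22, 30] (2 swaps)
Total swaps: 7


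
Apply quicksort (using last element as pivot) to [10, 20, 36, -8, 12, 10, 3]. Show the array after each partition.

Partition 1: pivot=3 at index 1 -> [-8, 3, 36, 10, 12, 10, 20]
Partition 2: pivot=20 at index 5 -> [-8, 3, 10, 12, 10, 20, 36]
Partition 3: pivot=10 at index 3 -> [-8, 3, 10, 10, 12, 20, 36]


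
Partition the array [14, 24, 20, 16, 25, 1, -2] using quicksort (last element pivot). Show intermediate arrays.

Partition 1: pivot=-2 at index 0 -> [-2, 24, 20, 16, 25, 1, 14]
Partition 2: pivot=14 at index 2 -> [-2, 1, 14, 16, 25, 24, 20]
Partition 3: pivot=20 at index 4 -> [-2, 1, 14, 16, 20, 24, 25]
Partition 4: pivot=25 at index 6 -> [-2, 1, 14, 16, 20, 24, 25]


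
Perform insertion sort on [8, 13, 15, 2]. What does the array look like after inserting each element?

First element 8 is already 'sorted'
Insert 13: shifted 0 elements -> [8, 13, 15, 2]
Insert 15: shifted 0 elements -> [8, 13, 15, 2]
Insert 2: shifted 3 elements -> [2, 8, 13, 15]


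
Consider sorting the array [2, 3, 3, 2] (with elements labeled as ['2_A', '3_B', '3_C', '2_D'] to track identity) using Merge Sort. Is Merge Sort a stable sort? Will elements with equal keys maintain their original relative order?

Trace Merge Sort on the labeled array (the key is the number; the letter only tracks identity):
  Merge [2_A] + [3_B] -> [2_A, 3_B]
  Merge [3_C] + [2_D] -> [2_D, 3_C]
  Merge [2_A, 3_B] + [2_D, 3_C] -> [2_A, 2_D, 3_B, 3_C]
Final order: [2_A, 2_D, 3_B, 3_C]
Equal keys:
  value 2: originally 2_A, 2_D; after sorting 2_A, 2_D -> order preserved
  value 3: originally 3_B, 3_C; after sorting 3_B, 3_C -> order preserved
All equal keys kept their original relative order. Merge Sort is stable: when the heads of the two halves are equal the merge takes from the left half first.
Answer: Stable


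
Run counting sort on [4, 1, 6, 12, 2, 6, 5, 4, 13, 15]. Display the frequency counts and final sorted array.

Count array: [0, 1, 1, 0, 2, 1, 2, 0, 0, 0, 0, 0, 1, 1, 0, 1]
(count[i] = number of elements equal to i)
Cumulative count: [0, 1, 2, 2, 4, 5, 7, 7, 7, 7, 7, 7, 8, 9, 9, 10]
Sorted: [1, 2, 4, 4, 5, 6, 6, 12, 13, 15]


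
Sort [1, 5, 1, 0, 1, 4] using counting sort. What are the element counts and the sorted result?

Count array: [1, 3, 0, 0, 1, 1]
(count[i] = number of elements equal to i)
Cumulative count: [1, 4, 4, 4, 5, 6]
Sorted: [0, 1, 1, 1, 4, 5]


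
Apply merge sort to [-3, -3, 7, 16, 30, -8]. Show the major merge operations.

Divide and conquer:
  Merge [-3] + [7] -> [-3, 7]
  Merge [-3] + [-3, 7] -> [-3, -3, 7]
  Merge [30] + [-8] -> [-8, 30]
  Merge [16] + [-8, 30] -> [-8, 16, 30]
  Merge [-3, -3, 7] + [-8, 16, 30] -> [-8, -3, -3, 7, 16, 30]


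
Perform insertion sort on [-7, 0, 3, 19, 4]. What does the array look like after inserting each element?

First element -7 is already 'sorted'
Insert 0: shifted 0 elements -> [-7, 0, 3, 19, 4]
Insert 3: shifted 0 elements -> [-7, 0, 3, 19, 4]
Insert 19: shifted 0 elements -> [-7, 0, 3, 19, 4]
Insert 4: shifted 1 elements -> [-7, 0, 3, 4, 19]


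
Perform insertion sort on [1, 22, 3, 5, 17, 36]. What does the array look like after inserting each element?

First element 1 is already 'sorted'
Insert 22: shifted 0 elements -> [1, 22, 3, 5, 17, 36]
Insert 3: shifted 1 elements -> [1, 3, 22, 5, 17, 36]
Insert 5: shifted 1 elements -> [1, 3, 5, 22, 17, 36]
Insert 17: shifted 1 elements -> [1, 3, 5, 17, 22, 36]
Insert 36: shifted 0 elements -> [1, 3, 5, 17, 22, 36]


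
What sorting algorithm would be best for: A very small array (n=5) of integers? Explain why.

Best choice: Insertion sort
Reason: For tiny inputs the O(n^2) overhead is negligible and insertion sort has minimal constant factors


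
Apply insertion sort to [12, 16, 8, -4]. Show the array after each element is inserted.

First element 12 is already 'sorted'
Insert 16: shifted 0 elements -> [12, 16, 8, -4]
Insert 8: shifted 2 elements -> [8, 12, 16, -4]
Insert -4: shifted 3 elements -> [-4, 8, 12, 16]


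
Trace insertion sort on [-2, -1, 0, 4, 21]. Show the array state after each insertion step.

First element -2 is already 'sorted'
Insert -1: shifted 0 elements -> [-2, -1, 0, 4, 21]
Insert 0: shifted 0 elements -> [-2, -1, 0, 4, 21]
Insert 4: shifted 0 elements -> [-2, -1, 0, 4, 21]
Insert 21: shifted 0 elements -> [-2, -1, 0, 4, 21]


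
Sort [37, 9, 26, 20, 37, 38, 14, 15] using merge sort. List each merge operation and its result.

Divide and conquer:
  Merge [37] + [9] -> [9, 37]
  Merge [26] + [20] -> [20, 26]
  Merge [9, 37] + [20, 26] -> [9, 20, 26, 37]
  Merge [37] + [38] -> [37, 38]
  Merge [14] + [15] -> [14, 15]
  Merge [37, 38] + [14, 15] -> [14, 15, 37, 38]
  Merge [9, 20, 26, 37] + [14, 15, 37, 38] -> [9, 14, 15, 20, 26, 37, 37, 38]


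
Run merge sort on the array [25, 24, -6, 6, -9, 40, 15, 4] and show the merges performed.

Divide and conquer:
  Merge [25] + [24] -> [24, 25]
  Merge [-6] + [6] -> [-6, 6]
  Merge [24, 25] + [-6, 6] -> [-6, 6, 24, 25]
  Merge [-9] + [40] -> [-9, 40]
  Merge [15] + [4] -> [4, 15]
  Merge [-9, 40] + [4, 15] -> [-9, 4, 15, 40]
  Merge [-6, 6, 24, 25] + [-9, 4, 15, 40] -> [-9, -6, 4, 6, 15, 24, 25, 40]


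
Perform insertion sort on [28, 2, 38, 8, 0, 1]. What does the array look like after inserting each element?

First element 28 is already 'sorted'
Insert 2: shifted 1 elements -> [2, 28, 38, 8, 0, 1]
Insert 38: shifted 0 elements -> [2, 28, 38, 8, 0, 1]
Insert 8: shifted 2 elements -> [2, 8, 28, 38, 0, 1]
Insert 0: shifted 4 elements -> [0, 2, 8, 28, 38, 1]
Insert 1: shifted 4 elements -> [0, 1, 2, 8, 28, 38]


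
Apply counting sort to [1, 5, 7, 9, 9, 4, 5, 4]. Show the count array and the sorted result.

Count array: [0, 1, 0, 0, 2, 2, 0, 1, 0, 2]
(count[i] = number of elements equal to i)
Cumulative count: [0, 1, 1, 1, 3, 5, 5, 6, 6, 8]
Sorted: [1, 4, 4, 5, 5, 7, 9, 9]


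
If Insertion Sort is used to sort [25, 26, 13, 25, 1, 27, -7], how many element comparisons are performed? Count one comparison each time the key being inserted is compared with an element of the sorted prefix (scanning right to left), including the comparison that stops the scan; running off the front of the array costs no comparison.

Insert 26: 25 <= 26 (stop) = 1 comparison(s) -> [25, 26, 13, 25, 1, 27, -7]
Insert 13: 26 > 13 (shift), 25 > 13 (shift), reached front = 2 comparison(s) -> [13, 25, 26, 25, 1, 27, -7]
Insert 25: 26 > 25 (shift), 25 <= 25 (stop) = 2 comparison(s) -> [13, 25, 25, 26, 1, 27, -7]
Insert 1: 26 > 1 (shift), 25 > 1 (shift), 25 > 1 (shift), 13 > 1 (shift), reached front = 4 comparison(s) -> [1, 13, 25, 25, 26, 27, -7]
Insert 27: 26 <= 27 (stop) = 1 comparison(s) -> [1, 13, 25, 25, 26, 27, -7]
Insert -7: 27 > -7 (shift), 26 > -7 (shift), 25 > -7 (shift), 25 > -7 (shift), 13 > -7 (shift), 1 > -7 (shift), reached front = 6 comparison(s) -> [-7, 1, 13, 25, 25, 26, 27]
Total comparisons: 1 + 2 + 2 + 4 + 1 + 6 = 16


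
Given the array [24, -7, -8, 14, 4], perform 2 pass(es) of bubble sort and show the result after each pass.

After pass 1: [-7, -8, 14, 4, 24] (4 swaps)
After pass 2: [-8, -7, 4, 14, 24] (2 swaps)
Total swaps: 6


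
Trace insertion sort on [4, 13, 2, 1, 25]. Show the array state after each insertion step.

First element 4 is already 'sorted'
Insert 13: shifted 0 elements -> [4, 13, 2, 1, 25]
Insert 2: shifted 2 elements -> [2, 4, 13, 1, 25]
Insert 1: shifted 3 elements -> [1, 2, 4, 13, 25]
Insert 25: shifted 0 elements -> [1, 2, 4, 13, 25]


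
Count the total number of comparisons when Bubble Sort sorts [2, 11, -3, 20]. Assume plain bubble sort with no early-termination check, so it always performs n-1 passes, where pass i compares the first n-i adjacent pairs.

Pass 1: compare adjacent pairs (0,1)..(2,3) = 3 comparison(s), 1 swap(s) -> [2, -3, 11, 20]
Pass 2: compare adjacent pairs (0,1)..(1,2) = 2 comparison(s), 1 swap(s) -> [-3, 2, 11, 20]
Pass 3: compare adjacent pairs (0,1)..(0,1) = 1 comparison(s), 0 swap(s) -> [-3, 2, 11, 20]
Total comparisons: 3 + 2 + 1 = 6


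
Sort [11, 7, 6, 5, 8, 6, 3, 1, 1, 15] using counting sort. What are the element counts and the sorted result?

Count array: [0, 2, 0, 1, 0, 1, 2, 1, 1, 0, 0, 1, 0, 0, 0, 1]
(count[i] = number of elements equal to i)
Cumulative count: [0, 2, 2, 3, 3, 4, 6, 7, 8, 8, 8, 9, 9, 9, 9, 10]
Sorted: [1, 1, 3, 5, 6, 6, 7, 8, 11, 15]


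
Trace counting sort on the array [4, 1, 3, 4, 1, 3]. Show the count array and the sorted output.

Count array: [0, 2, 0, 2, 2]
(count[i] = number of elements equal to i)
Cumulative count: [0, 2, 2, 4, 6]
Sorted: [1, 1, 3, 3, 4, 4]


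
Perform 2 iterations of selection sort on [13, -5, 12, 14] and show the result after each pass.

Pass 1: Select minimum -5 at index 1, swap -> [-5, 13, 12, 14]
Pass 2: Select minimum 12 at index 2, swap -> [-5, 12, 13, 14]


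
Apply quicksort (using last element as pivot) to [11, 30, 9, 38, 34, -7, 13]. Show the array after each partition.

Partition 1: pivot=13 at index 3 -> [11, 9, -7, 13, 34, 30, 38]
Partition 2: pivot=-7 at index 0 -> [-7, 9, 11, 13, 34, 30, 38]
Partition 3: pivot=11 at index 2 -> [-7, 9, 11, 13, 34, 30, 38]
Partition 4: pivot=38 at index 6 -> [-7, 9, 11, 13, 34, 30, 38]
Partition 5: pivot=30 at index 4 -> [-7, 9, 11, 13, 30, 34, 38]


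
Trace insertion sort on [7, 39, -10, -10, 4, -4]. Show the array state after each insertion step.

First element 7 is already 'sorted'
Insert 39: shifted 0 elements -> [7, 39, -10, -10, 4, -4]
Insert -10: shifted 2 elements -> [-10, 7, 39, -10, 4, -4]
Insert -10: shifted 2 elements -> [-10, -10, 7, 39, 4, -4]
Insert 4: shifted 2 elements -> [-10, -10, 4, 7, 39, -4]
Insert -4: shifted 3 elements -> [-10, -10, -4, 4, 7, 39]


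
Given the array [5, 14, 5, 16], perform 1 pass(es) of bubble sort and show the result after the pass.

After pass 1: [5, 5, 14, 16] (1 swaps)
Total swaps: 1


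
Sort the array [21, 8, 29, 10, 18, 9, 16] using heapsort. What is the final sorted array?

Build heap: [29, 18, 21, 10, 8, 9, 16]
Extract 29: [21, 18, 16, 10, 8, 9, 29]
Extract 21: [18, 10, 16, 9, 8, 21, 29]
Extract 18: [16, 10, 8, 9, 18, 21, 29]
Extract 16: [10, 9, 8, 16, 18, 21, 29]
Extract 10: [9, 8, 10, 16, 18, 21, 29]
Extract 9: [8, 9, 10, 16, 18, 21, 29]


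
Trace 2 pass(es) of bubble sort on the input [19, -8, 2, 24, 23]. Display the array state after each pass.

After pass 1: [-8, 2, 19, 23, 24] (3 swaps)
After pass 2: [-8, 2, 19, 23, 24] (0 swaps)
Total swaps: 3


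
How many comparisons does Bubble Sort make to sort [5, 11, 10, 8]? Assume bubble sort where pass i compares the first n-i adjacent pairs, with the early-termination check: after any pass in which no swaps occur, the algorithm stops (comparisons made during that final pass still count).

Pass 1: compare adjacent pairs (0,1)..(2,3) = 3 comparison(s), 2 swap(s) -> [5, 10, 8, 11]
Pass 2: compare adjacent pairs (0,1)..(1,2) = 2 comparison(s), 1 swap(s) -> [5, 8, 10, 11]
Pass 3: compare adjacent pairs (0,1)..(0,1) = 1 comparison(s), 0 swap(s) -> [5, 8, 10, 11]
No swaps in this pass, so bubble sort stops here.
Total comparisons: 3 + 2 + 1 = 6


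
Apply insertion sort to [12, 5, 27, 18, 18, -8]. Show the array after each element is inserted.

First element 12 is already 'sorted'
Insert 5: shifted 1 elements -> [5, 12, 27, 18, 18, -8]
Insert 27: shifted 0 elements -> [5, 12, 27, 18, 18, -8]
Insert 18: shifted 1 elements -> [5, 12, 18, 27, 18, -8]
Insert 18: shifted 1 elements -> [5, 12, 18, 18, 27, -8]
Insert -8: shifted 5 elements -> [-8, 5, 12, 18, 18, 27]


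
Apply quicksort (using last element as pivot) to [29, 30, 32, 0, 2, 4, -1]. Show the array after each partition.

Partition 1: pivot=-1 at index 0 -> [-1, 30, 32, 0, 2, 4, 29]
Partition 2: pivot=29 at index 4 -> [-1, 0, 2, 4, 29, 30, 32]
Partition 3: pivot=4 at index 3 -> [-1, 0, 2, 4, 29, 30, 32]
Partition 4: pivot=2 at index 2 -> [-1, 0, 2, 4, 29, 30, 32]
Partition 5: pivot=32 at index 6 -> [-1, 0, 2, 4, 29, 30, 32]


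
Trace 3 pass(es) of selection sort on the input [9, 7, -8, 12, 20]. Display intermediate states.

Pass 1: Select minimum -8 at index 2, swap -> [-8, 7, 9, 12, 20]
Pass 2: Select minimum 7 at index 1, swap -> [-8, 7, 9, 12, 20]
Pass 3: Select minimum 9 at index 2, swap -> [-8, 7, 9, 12, 20]


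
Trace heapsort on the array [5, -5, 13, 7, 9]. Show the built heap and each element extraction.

Build heap: [13, 9, 5, 7, -5]
Extract 13: [9, 7, 5, -5, 13]
Extract 9: [7, -5, 5, 9, 13]
Extract 7: [5, -5, 7, 9, 13]
Extract 5: [-5, 5, 7, 9, 13]


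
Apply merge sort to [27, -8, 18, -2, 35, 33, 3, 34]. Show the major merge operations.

Divide and conquer:
  Merge [27] + [-8] -> [-8, 27]
  Merge [18] + [-2] -> [-2, 18]
  Merge [-8, 27] + [-2, 18] -> [-8, -2, 18, 27]
  Merge [35] + [33] -> [33, 35]
  Merge [3] + [34] -> [3, 34]
  Merge [33, 35] + [3, 34] -> [3, 33, 34, 35]
  Merge [-8, -2, 18, 27] + [3, 33, 34, 35] -> [-8, -2, 3, 18, 27, 33, 34, 35]


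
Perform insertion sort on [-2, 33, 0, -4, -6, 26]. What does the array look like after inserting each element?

First element -2 is already 'sorted'
Insert 33: shifted 0 elements -> [-2, 33, 0, -4, -6, 26]
Insert 0: shifted 1 elements -> [-2, 0, 33, -4, -6, 26]
Insert -4: shifted 3 elements -> [-4, -2, 0, 33, -6, 26]
Insert -6: shifted 4 elements -> [-6, -4, -2, 0, 33, 26]
Insert 26: shifted 1 elements -> [-6, -4, -2, 0, 26, 33]


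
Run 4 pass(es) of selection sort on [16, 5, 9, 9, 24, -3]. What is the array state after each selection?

Pass 1: Select minimum -3 at index 5, swap -> [-3, 5, 9, 9, 24, 16]
Pass 2: Select minimum 5 at index 1, swap -> [-3, 5, 9, 9, 24, 16]
Pass 3: Select minimum 9 at index 2, swap -> [-3, 5, 9, 9, 24, 16]
Pass 4: Select minimum 9 at index 3, swap -> [-3, 5, 9, 9, 24, 16]


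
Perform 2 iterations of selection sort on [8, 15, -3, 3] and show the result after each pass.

Pass 1: Select minimum -3 at index 2, swap -> [-3, 15, 8, 3]
Pass 2: Select minimum 3 at index 3, swap -> [-3, 3, 8, 15]


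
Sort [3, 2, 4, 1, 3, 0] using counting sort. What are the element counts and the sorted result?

Count array: [1, 1, 1, 2, 1]
(count[i] = number of elements equal to i)
Cumulative count: [1, 2, 3, 5, 6]
Sorted: [0, 1, 2, 3, 3, 4]


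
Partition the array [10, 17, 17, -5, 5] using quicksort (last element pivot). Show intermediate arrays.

Partition 1: pivot=5 at index 1 -> [-5, 5, 17, 10, 17]
Partition 2: pivot=17 at index 4 -> [-5, 5, 17, 10, 17]
Partition 3: pivot=10 at index 2 -> [-5, 5, 10, 17, 17]


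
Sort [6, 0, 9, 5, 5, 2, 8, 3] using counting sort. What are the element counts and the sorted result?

Count array: [1, 0, 1, 1, 0, 2, 1, 0, 1, 1]
(count[i] = number of elements equal to i)
Cumulative count: [1, 1, 2, 3, 3, 5, 6, 6, 7, 8]
Sorted: [0, 2, 3, 5, 5, 6, 8, 9]
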